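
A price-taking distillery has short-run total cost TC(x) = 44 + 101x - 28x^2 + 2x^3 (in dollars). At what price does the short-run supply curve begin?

$3 per unit

The shutdown price is the minimum of AVC. VC = 101x - 28x^2 + 2x^3, so AVC = 101 - 28x + 2x^2.
At the minimum of AVC, MC = AVC. MC = 101 - 56x + 6x^2; setting MC = AVC gives 4x^2 - 28x = 0, so x = 7. min AVC = 3.
The firm shuts down for any P below $3.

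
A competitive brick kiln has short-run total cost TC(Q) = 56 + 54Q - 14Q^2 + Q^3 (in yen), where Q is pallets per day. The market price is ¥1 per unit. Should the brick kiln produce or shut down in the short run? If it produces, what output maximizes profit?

Variable cost is VC = 54Q - 14Q^2 + Q^3, so AVC = VC/Q = 54 - 14Q + Q^2 and MC = dTC/dQ = 54 - 28Q + 3Q^2.
AVC hits its minimum where MC = AVC, at Q = 7, giving min AVC = 54 - 14·7 + 7^2 = ¥5.
With P < min AVC (¥1 < ¥5), every unit sold adds to the loss.
Shutting down limits the loss to fixed cost, ¥56.

Shut down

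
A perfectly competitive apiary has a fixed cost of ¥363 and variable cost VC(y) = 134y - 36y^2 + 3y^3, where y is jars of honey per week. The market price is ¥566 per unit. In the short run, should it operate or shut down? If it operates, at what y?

Strip out fixed cost: VC = 134y - 36y^2 + 3y^3. Then AVC = 134 - 36y + 3y^2 and MC = 134 - 72y + 9y^2.
The AVC parabola has its vertex at y = 36/6 = 6, where AVC = 134 - 36·6 + 3·6^2 = ¥26.
Since P = ¥566 ≥ min AVC = ¥26, price covers variable cost and the firm should produce.
P = MC gives -432 - 72y + 9y^2 = 0, with roots -4 and 12. Take the larger (rising MC): y* = 12.
Check: AVC at y = 12 is ¥134 ≤ P, so revenue covers variable cost.
Profit = P·y − TC = 566·12 − 1971 = ¥4821.

Produce at y = 12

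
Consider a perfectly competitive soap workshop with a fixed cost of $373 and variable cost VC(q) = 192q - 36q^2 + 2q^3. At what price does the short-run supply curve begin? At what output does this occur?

$30 per unit, at q = 9

Short-run supply begins at min AVC. From VC = 192q - 36q^2 + 2q^3, AVC = 192 - 36q + 2q^2.
At the minimum of AVC, MC = AVC. MC = 192 - 72q + 6q^2; setting MC = AVC gives 4q^2 - 36q = 0, so q = 9. min AVC = 30.
For P < $30 the firm produces nothing.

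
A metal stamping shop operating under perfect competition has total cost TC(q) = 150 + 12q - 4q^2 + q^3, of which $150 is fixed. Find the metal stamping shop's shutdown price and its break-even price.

Shutdown price = $8; break-even price = $47

AVC = 12 - 4q + q^2; minimized at q = 2, giving min AVC = $8. That is the shutdown price.
ATC = 150/q + 12 - 4q + q^2. Setting dATC/dq = −150/q^2 − 4 + 2q = 0 gives q = 5 (since 2·5^3 − 4·5^2 = 150).
min ATC = 150/5 + 12 − 4·5 + 5^2 = $47. That is the break-even price.
For $8 ≤ P < $47 the firm produces at a loss; below $8 it shuts down.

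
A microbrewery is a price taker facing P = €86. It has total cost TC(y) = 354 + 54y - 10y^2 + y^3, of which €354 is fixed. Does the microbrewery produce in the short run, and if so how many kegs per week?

Produce at y = 8

Variable cost is VC = 54y - 10y^2 + y^3, so AVC = VC/y = 54 - 10y + y^2 and MC = dTC/dy = 54 - 20y + 3y^2.
AVC is minimized where dAVC/dy = -10 + 2y = 0, at y = 5; min AVC = 54 - 10·5 + 5^2 = €29.
Because €86 ≥ €29, revenue can cover variable cost; the firm operates.
Solving P = MC: -32 - 20y + 3y^2 = 0 ⇒ y = -4/3 or 8. On the upward-sloping branch, y* = 8.
Check: AVC at y = 8 is €38 ≤ P, so revenue covers variable cost.
Profit = P·y − TC = 86·8 − 658 = €30.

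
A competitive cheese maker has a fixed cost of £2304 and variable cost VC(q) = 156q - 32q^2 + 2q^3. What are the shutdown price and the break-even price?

Shutdown price = £28; break-even price = £252

AVC = 156 - 32q + 2q^2; minimized at q = 8, giving min AVC = £28. That is the shutdown price.
ATC = 2304/q + 156 - 32q + 2q^2. Setting dATC/dq = −2304/q^2 − 32 + 4q = 0 gives q = 12 (since 4·12^3 − 32·12^2 = 2304).
min ATC = 2304/12 + 156 − 32·12 + 2·12^2 = £252. That is the break-even price.
Between these two prices the firm operates at a loss; above £252 it earns a profit.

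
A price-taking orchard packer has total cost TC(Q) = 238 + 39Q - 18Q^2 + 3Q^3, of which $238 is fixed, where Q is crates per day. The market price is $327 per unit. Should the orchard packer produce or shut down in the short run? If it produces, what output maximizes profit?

Produce at Q = 8

From TC, MC = TC'(Q) = 39 - 36Q + 9Q^2 and AVC = VC/Q = 39 - 18Q + 3Q^2.
The AVC parabola has its vertex at Q = 18/6 = 3, where AVC = 39 - 18·3 + 3·3^2 = $12.
Since P = $327 ≥ min AVC = $12, price covers variable cost and the firm should produce.
Solving P = MC: -288 - 36Q + 9Q^2 = 0 ⇒ Q = -4 or 8. On the upward-sloping branch, Q* = 8.
Check: AVC at Q = 8 is $87 ≤ P, so revenue covers variable cost.
Profit = P·Q − TC = 327·8 − 934 = $1682.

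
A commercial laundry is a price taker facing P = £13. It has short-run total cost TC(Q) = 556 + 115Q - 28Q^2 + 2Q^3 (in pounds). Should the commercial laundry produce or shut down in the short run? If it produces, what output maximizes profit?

Variable cost is VC = 115Q - 28Q^2 + 2Q^3, so AVC = VC/Q = 115 - 28Q + 2Q^2 and MC = dTC/dQ = 115 - 56Q + 6Q^2.
AVC hits its minimum where MC = AVC, at Q = 7, giving min AVC = 115 - 28·7 + 2·7^2 = £17.
Since P = £13 < min AVC = £17, price fails to cover variable cost at any output.
Shutting down limits the loss to fixed cost, £556.

Shut down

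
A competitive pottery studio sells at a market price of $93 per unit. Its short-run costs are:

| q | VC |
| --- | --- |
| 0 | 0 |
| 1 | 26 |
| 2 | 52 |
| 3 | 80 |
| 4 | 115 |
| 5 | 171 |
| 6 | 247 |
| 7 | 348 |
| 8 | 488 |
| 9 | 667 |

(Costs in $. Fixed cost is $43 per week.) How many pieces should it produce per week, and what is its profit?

Tabulate TR − TC: q=0: -43; q=1: 24; q=2: 91; q=3: 156; q=4: 214; q=5: 251; q=6: 268; q=7: 260; q=8: 213; q=9: 127.
Profit is maximized at q = 6. AVC there is 247/6 = $41.17 ≤ P, so producing beats shutting down (which would give -$43).

q = 6; profit = $268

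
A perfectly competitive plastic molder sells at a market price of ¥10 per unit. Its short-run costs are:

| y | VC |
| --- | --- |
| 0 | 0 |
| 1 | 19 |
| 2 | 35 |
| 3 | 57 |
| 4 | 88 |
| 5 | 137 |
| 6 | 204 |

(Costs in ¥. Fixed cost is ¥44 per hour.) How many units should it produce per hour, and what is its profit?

y = 0 (shut down); profit = -¥44

Compute π = P·y − TC at each output: y=0: -44; y=1: -53; y=2: -59; y=3: -71; y=4: -92; y=5: -131; y=6: -188.
Profit is highest at y = 0. Equivalently, the lowest AVC in the table is 35/2 ≈ ¥17.50 at y = 2, and P = ¥10 falls below it — price never covers variable cost, so the firm shuts down and loses only its fixed cost.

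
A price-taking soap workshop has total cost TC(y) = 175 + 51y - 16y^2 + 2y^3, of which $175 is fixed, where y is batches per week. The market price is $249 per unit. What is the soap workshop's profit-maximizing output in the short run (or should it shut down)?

Variable cost is VC = 51y - 16y^2 + 2y^3, so AVC = VC/y = 51 - 16y + 2y^2 and MC = dTC/dy = 51 - 32y + 6y^2.
AVC is minimized where dAVC/dy = -16 + 4y = 0, at y = 4; min AVC = 51 - 16·4 + 2·4^2 = $19.
Since P = $249 ≥ min AVC = $19, price covers variable cost and the firm should produce.
Set P = MC: 249 = 51 - 32y + 6y^2 → -198 - 32y + 6y^2 = 0. The roots are y = -11/3 and y = 9; the profit-maximizing output is on the rising part of MC, so y* = 9.
Check: AVC at y = 9 is $69 ≤ P, so revenue covers variable cost.
Profit = P·y − TC = 249·9 − 796 = $1445.

Produce at y = 9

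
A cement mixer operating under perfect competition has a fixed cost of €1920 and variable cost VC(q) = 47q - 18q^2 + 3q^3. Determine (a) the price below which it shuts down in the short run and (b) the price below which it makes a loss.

AVC = 47 - 18q + 3q^2; minimized at q = 3, giving min AVC = €20. That is the shutdown price.
ATC = 1920/q + 47 - 18q + 3q^2. Setting dATC/dq = −1920/q^2 − 18 + 6q = 0 gives q = 8 (since 6·8^3 − 18·8^2 = 1920).
min ATC = 1920/8 + 47 − 18·8 + 3·8^2 = €335. That is the break-even price.
Between these two prices the firm operates at a loss; above €335 it earns a profit.

Shutdown price = €20; break-even price = €335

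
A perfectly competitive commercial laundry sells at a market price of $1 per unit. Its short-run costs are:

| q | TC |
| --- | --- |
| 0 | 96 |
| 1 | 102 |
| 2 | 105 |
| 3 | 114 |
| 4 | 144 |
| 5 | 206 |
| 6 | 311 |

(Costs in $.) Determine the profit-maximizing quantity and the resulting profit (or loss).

q = 0 (shut down); profit = -$96

Tabulate TR − TC: q=0: -96; q=1: -101; q=2: -103; q=3: -111; q=4: -140; q=5: -201; q=6: -305.
Profit is highest at q = 0. Equivalently, the lowest AVC in the table is 9/2 ≈ $4.50 at q = 2, and P = $1 falls below it — price never covers variable cost, so the firm shuts down and loses only its fixed cost.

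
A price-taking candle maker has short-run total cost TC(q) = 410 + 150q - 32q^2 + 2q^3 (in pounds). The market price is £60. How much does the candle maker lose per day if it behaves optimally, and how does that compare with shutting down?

AVC = 150 - 32q + 2q^2; min AVC = £22 at q = 8. Since P = £60 ≥ min AVC, the firm produces.
MC = 150 - 64q + 6q^2. Setting P = MC and taking the root on the rising branch gives q* = 9.
TR = 60·9 = 540. TC = 410 + 216 = 626. Profit = 540 − 626 = -£86.
Shutting down would mean losing the fixed cost of £410, so operating at a loss of £86 is better by £324.

Profit = -£86 at q = 9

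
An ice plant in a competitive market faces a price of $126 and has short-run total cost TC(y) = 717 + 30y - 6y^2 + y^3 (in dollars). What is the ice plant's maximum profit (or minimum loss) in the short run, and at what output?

AVC = 30 - 6y + y^2; min AVC = $21 at y = 3. Since P = $126 ≥ min AVC, the firm produces.
MC = 30 - 12y + 3y^2. Setting P = MC and taking the root on the rising branch gives y* = 8.
TR = 126·8 = 1008. TC = 717 + 368 = 1085. Profit = 1008 − 1085 = -$77.
That loss of $77 beats the $717 the firm would lose by shutting down; producing recovers $640 of fixed cost.

Profit = -$77 at y = 8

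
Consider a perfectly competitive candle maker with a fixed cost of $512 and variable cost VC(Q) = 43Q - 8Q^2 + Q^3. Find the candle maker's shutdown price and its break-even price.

AVC = 43 - 8Q + Q^2; minimized at Q = 4, giving min AVC = $27. That is the shutdown price.
ATC = 512/Q + 43 - 8Q + Q^2. Setting dATC/dQ = −512/Q^2 − 8 + 2Q = 0 gives Q = 8 (since 2·8^3 − 8·8^2 = 512).
min ATC = 512/8 + 43 − 8·8 + 8^2 = $107. That is the break-even price.
Between these two prices the firm operates at a loss; above $107 it earns a profit.

Shutdown price = $27; break-even price = $107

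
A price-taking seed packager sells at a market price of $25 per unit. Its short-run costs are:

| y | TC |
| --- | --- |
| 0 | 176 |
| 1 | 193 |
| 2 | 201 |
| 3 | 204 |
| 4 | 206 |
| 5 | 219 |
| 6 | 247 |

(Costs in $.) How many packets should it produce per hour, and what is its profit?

Tabulate TR − TC: y=0: -176; y=1: -168; y=2: -151; y=3: -129; y=4: -106; y=5: -94; y=6: -97.
Profit is maximized at y = 5. AVC there is 43/5 = $8.60 ≤ P, so producing beats shutting down (which would give -$176).

y = 5; profit = -$94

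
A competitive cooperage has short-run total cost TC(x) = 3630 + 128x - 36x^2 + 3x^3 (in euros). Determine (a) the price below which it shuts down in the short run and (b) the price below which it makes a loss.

Shutdown price = min AVC. AVC = 128 - 36x + 3x^2, with vertex at x = 6 and minimum €20.
ATC = 3630/x + 128 - 36x + 3x^2. Setting dATC/dx = −3630/x^2 − 36 + 6x = 0 gives x = 11 (since 6·11^3 − 36·11^2 = 3630).
min ATC = 3630/11 + 128 − 36·11 + 3·11^2 = €425. That is the break-even price.
For €20 ≤ P < €425 the firm produces at a loss; below €20 it shuts down.

Shutdown price = €20; break-even price = €425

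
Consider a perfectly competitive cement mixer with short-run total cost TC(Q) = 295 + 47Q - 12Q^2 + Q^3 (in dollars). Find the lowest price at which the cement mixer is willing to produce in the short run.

$11 per unit

Short-run supply begins at min AVC. From VC = 47Q - 12Q^2 + Q^3, AVC = 47 - 12Q + Q^2.
dAVC/dQ = -12 + 2Q = 0 gives Q = 6. min AVC = 47 - 12·6 + 6^2 = 11.
The firm shuts down for any P below $11.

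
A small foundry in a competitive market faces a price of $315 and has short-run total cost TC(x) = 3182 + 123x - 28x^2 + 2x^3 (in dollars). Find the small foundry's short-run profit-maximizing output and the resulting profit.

Profit = -$302 at x = 12

AVC = 123 - 28x + 2x^2; min AVC = $25 at x = 7. Since P = $315 ≥ min AVC, the firm produces.
MC = 123 - 56x + 6x^2. Setting P = MC and taking the root on the rising branch gives x* = 12.
TR = 315·12 = 3780. TC = 3182 + 900 = 4082. Profit = 3780 − 4082 = -$302.
By producing, the firm covers all variable cost plus $2880 of fixed cost; shutting down would lose the full $3182.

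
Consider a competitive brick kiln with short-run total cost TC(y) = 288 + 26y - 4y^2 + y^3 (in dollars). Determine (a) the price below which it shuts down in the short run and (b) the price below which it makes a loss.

Shutdown price = min AVC. AVC = 26 - 4y + y^2, with vertex at y = 2 and minimum $22.
ATC = 288/y + 26 - 4y + y^2. Setting dATC/dy = −288/y^2 − 4 + 2y = 0 gives y = 6 (since 2·6^3 − 4·6^2 = 288).
min ATC = 288/6 + 26 − 4·6 + 6^2 = $86. That is the break-even price.
For $22 ≤ P < $86 the firm produces at a loss; below $22 it shuts down.

Shutdown price = $22; break-even price = $86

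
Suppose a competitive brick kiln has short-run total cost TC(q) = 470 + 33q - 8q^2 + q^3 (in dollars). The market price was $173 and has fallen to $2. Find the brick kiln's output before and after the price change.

Output falls from 10 to 0 (the firm shuts down)

AVC = 33 - 8q + q^2, minimized at q = 4 where min AVC = $17. MC = 33 - 16q + 3q^2.
With P = $173 above the shutdown price, P = MC gives q = 10.
At P = $2 < min AVC = $17, price no longer covers variable cost at any output, so the firm shuts down: q = 0.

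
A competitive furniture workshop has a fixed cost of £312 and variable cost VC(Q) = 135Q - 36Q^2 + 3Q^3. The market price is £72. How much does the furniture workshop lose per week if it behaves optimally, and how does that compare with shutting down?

AVC = 135 - 36Q + 3Q^2; min AVC = £27 at Q = 6. Since P = £72 ≥ min AVC, the firm produces.
With MC = 135 - 72Q + 9Q^2, P = MC on the upward-sloping part at Q* = 7.
TR = 72·7 = 504. TC = 312 + 210 = 522. Profit = 504 − 522 = -£18.
By producing, the firm covers all variable cost plus £294 of fixed cost; shutting down would lose the full £312.

Profit = -£18 at Q = 7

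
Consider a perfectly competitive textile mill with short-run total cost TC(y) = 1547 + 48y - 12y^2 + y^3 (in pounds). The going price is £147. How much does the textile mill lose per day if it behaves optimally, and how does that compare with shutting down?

AVC = 48 - 12y + y^2; min AVC = £12 at y = 6. Since P = £147 ≥ min AVC, the firm produces.
With MC = 48 - 24y + 3y^2, P = MC on the upward-sloping part at y* = 11.
TR = 147·11 = 1617. TC = 1547 + 407 = 1954. Profit = 1617 − 1954 = -£337.
By producing, the firm covers all variable cost plus £1210 of fixed cost; shutting down would lose the full £1547.

Profit = -£337 at y = 11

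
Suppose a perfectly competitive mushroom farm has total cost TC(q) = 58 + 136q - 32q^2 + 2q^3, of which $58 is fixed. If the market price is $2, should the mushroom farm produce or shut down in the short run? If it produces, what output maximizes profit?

Shut down

Strip out fixed cost: VC = 136q - 32q^2 + 2q^3. Then AVC = 136 - 32q + 2q^2 and MC = 136 - 64q + 6q^2.
AVC hits its minimum where MC = AVC, at q = 8, giving min AVC = 136 - 32·8 + 2·8^2 = $8.
With P < min AVC ($2 < $8), every unit sold adds to the loss.
Best response: produce nothing and absorb the $58 fixed cost.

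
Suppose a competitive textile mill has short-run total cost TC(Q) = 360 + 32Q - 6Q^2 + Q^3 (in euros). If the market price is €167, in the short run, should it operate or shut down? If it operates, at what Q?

Produce at Q = 9

Strip out fixed cost: VC = 32Q - 6Q^2 + Q^3. Then AVC = 32 - 6Q + Q^2 and MC = 32 - 12Q + 3Q^2.
The AVC parabola has its vertex at Q = 6/2 = 3, where AVC = 32 - 6·3 + 3^2 = €23.
Because €167 ≥ €23, revenue can cover variable cost; the firm operates.
P = MC gives -135 - 12Q + 3Q^2 = 0, with roots -5 and 9. Take the larger (rising MC): Q* = 9.
Check: AVC at Q = 9 is €59 ≤ P, so revenue covers variable cost.
Profit = P·Q − TC = 167·9 − 891 = €612.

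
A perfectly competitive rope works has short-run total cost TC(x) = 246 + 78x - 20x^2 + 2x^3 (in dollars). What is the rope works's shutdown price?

$28 per unit

Short-run supply begins at min AVC. From VC = 78x - 20x^2 + 2x^3, AVC = 78 - 20x + 2x^2.
dAVC/dx = -20 + 4x = 0 gives x = 5. min AVC = 78 - 20·5 + 2·5^2 = 28.
So the shutdown price is $28.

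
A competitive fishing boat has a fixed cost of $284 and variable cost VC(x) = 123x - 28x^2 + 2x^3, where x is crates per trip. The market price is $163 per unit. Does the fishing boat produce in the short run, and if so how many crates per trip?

Strip out fixed cost: VC = 123x - 28x^2 + 2x^3. Then AVC = 123 - 28x + 2x^2 and MC = 123 - 56x + 6x^2.
AVC is minimized where dAVC/dx = -28 + 4x = 0, at x = 7; min AVC = 123 - 28·7 + 2·7^2 = $25.
Because $163 ≥ $25, revenue can cover variable cost; the firm operates.
P = MC gives -40 - 56x + 6x^2 = 0, with roots -2/3 and 10. Take the larger (rising MC): x* = 10.
Check: AVC at x = 10 is $43 ≤ P, so revenue covers variable cost.
Profit = P·x − TC = 163·10 − 714 = $916.

Produce at x = 10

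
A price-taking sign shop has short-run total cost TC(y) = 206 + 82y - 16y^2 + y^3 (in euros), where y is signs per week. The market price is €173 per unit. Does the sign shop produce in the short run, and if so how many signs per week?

Produce at y = 13

From TC, MC = TC'(y) = 82 - 32y + 3y^2 and AVC = VC/y = 82 - 16y + y^2.
AVC is minimized where dAVC/dy = -16 + 2y = 0, at y = 8; min AVC = 82 - 16·8 + 8^2 = €18.
P = €173 exceeds min AVC = €18, so the firm stays open.
P = MC gives -91 - 32y + 3y^2 = 0, with roots -7/3 and 13. Take the larger (rising MC): y* = 13.
Check: AVC at y = 13 is €43 ≤ P, so revenue covers variable cost.
Profit = P·y − TC = 173·13 − 765 = €1484.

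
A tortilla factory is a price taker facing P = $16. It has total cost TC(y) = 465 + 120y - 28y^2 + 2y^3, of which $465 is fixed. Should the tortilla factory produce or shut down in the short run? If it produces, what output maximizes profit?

Shut down

Variable cost is VC = 120y - 28y^2 + 2y^3, so AVC = VC/y = 120 - 28y + 2y^2 and MC = dTC/dy = 120 - 56y + 6y^2.
The AVC parabola has its vertex at y = 28/4 = 7, where AVC = 120 - 28·7 + 2·7^2 = $22.
P = $16 lies below min AVC = $22; no output level covers variable cost.
Shutting down limits the loss to fixed cost, $465.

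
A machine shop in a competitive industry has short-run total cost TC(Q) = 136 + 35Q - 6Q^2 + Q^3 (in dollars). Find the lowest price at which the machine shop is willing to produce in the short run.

The shutdown price is the minimum of AVC. VC = 35Q - 6Q^2 + Q^3, so AVC = 35 - 6Q + Q^2.
At the minimum of AVC, MC = AVC. MC = 35 - 12Q + 3Q^2; setting MC = AVC gives 2Q^2 - 6Q = 0, so Q = 3. min AVC = 26.
The firm shuts down for any P below $26.

$26 per unit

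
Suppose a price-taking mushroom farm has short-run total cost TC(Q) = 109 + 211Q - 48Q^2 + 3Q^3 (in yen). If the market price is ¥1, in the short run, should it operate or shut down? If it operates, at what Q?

Strip out fixed cost: VC = 211Q - 48Q^2 + 3Q^3. Then AVC = 211 - 48Q + 3Q^2 and MC = 211 - 96Q + 9Q^2.
AVC is minimized where dAVC/dQ = -48 + 6Q = 0, at Q = 8; min AVC = 211 - 48·8 + 3·8^2 = ¥19.
P = ¥1 lies below min AVC = ¥19; no output level covers variable cost.
The firm minimizes its loss by shutting down and losing only its fixed cost of ¥109.

Shut down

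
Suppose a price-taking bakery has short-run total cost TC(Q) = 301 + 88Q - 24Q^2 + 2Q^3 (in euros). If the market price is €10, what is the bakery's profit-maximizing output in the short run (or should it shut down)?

Strip out fixed cost: VC = 88Q - 24Q^2 + 2Q^3. Then AVC = 88 - 24Q + 2Q^2 and MC = 88 - 48Q + 6Q^2.
AVC is minimized where dAVC/dQ = -24 + 4Q = 0, at Q = 6; min AVC = 88 - 24·6 + 2·6^2 = €16.
Since P = €10 < min AVC = €16, price fails to cover variable cost at any output.
The firm minimizes its loss by shutting down and losing only its fixed cost of €301.

Shut down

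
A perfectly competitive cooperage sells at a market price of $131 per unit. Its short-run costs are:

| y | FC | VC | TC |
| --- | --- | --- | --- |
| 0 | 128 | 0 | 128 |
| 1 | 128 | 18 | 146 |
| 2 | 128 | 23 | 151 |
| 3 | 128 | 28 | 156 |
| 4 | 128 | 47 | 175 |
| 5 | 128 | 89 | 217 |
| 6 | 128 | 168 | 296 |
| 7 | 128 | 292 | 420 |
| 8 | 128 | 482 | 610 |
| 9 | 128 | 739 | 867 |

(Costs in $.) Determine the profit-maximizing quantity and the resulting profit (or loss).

y = 7; profit = $497

Tabulate TR − TC: y=0: -128; y=1: -15; y=2: 111; y=3: 237; y=4: 349; y=5: 438; y=6: 490; y=7: 497; y=8: 438; y=9: 312.
Profit is maximized at y = 7. AVC there is 292/7 = $41.71 ≤ P, so producing beats shutting down (which would give -$128).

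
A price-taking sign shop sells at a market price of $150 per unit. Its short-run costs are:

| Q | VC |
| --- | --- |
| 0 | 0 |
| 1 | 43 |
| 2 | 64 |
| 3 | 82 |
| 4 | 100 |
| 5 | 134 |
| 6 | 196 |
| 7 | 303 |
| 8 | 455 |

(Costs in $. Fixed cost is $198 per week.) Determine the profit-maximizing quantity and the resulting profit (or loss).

Q = 7; profit = $549

Profit at each row (π = 150Q − TC): Q=0: -198; Q=1: -91; Q=2: 38; Q=3: 170; Q=4: 302; Q=5: 418; Q=6: 506; Q=7: 549; Q=8: 547.
Profit is maximized at Q = 7. AVC there is 303/7 = $43.29 ≤ P, so producing beats shutting down (which would give -$198).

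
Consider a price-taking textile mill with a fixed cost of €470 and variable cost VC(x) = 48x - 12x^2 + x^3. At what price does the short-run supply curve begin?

The shutdown price is the minimum of AVC. VC = 48x - 12x^2 + x^3, so AVC = 48 - 12x + x^2.
At the minimum of AVC, MC = AVC. MC = 48 - 24x + 3x^2; setting MC = AVC gives 2x^2 - 12x = 0, so x = 6. min AVC = 12.
For P < €12 the firm produces nothing.

€12 per unit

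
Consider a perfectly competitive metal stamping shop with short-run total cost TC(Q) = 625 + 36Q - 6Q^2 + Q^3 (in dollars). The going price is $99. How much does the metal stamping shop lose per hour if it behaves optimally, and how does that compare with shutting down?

Profit = -$233 at Q = 7

AVC = 36 - 6Q + Q^2 has its minimum $27 at Q = 3; price $99 clears that bar, so the firm operates.
With MC = 36 - 12Q + 3Q^2, P = MC on the upward-sloping part at Q* = 7.
TR = 99·7 = 693. TC = 625 + 301 = 926. Profit = 693 − 926 = -$233.
By producing, the firm covers all variable cost plus $392 of fixed cost; shutting down would lose the full $625.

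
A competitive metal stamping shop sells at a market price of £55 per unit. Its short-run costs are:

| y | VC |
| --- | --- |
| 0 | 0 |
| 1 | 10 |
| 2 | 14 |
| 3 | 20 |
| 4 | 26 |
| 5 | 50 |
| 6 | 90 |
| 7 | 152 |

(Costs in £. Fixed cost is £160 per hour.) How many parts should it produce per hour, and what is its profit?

Profit at each row (π = 55y − TC): y=0: -160; y=1: -115; y=2: -64; y=3: -15; y=4: 34; y=5: 65; y=6: 80; y=7: 73.
Profit is maximized at y = 6. AVC there is 90/6 = £15 ≤ P, so producing beats shutting down (which would give -£160).

y = 6; profit = £80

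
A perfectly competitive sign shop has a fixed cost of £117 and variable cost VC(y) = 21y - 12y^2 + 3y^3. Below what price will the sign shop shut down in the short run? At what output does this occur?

£9 per unit, at y = 2

The shutdown price is the minimum of AVC. VC = 21y - 12y^2 + 3y^3, so AVC = 21 - 12y + 3y^2.
dAVC/dy = -12 + 6y = 0 gives y = 2. min AVC = 21 - 12·2 + 3·2^2 = 9.
So the shutdown price is £9.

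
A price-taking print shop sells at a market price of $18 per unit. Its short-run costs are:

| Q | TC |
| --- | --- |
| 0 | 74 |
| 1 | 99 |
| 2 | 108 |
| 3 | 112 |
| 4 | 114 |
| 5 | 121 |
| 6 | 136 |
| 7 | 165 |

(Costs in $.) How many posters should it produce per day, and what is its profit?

Q = 6; profit = -$28

Compute π = P·Q − TC at each output: Q=0: -74; Q=1: -81; Q=2: -72; Q=3: -58; Q=4: -42; Q=5: -31; Q=6: -28; Q=7: -39.
Profit is maximized at Q = 6. AVC there is 62/6 = $10.33 ≤ P, so producing beats shutting down (which would give -$74).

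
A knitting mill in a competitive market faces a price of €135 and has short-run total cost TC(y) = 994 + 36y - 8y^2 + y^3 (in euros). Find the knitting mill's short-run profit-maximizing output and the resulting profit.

Profit = -€184 at y = 9

AVC = 36 - 8y + y^2; min AVC = €20 at y = 4. Since P = €135 ≥ min AVC, the firm produces.
MC = 36 - 16y + 3y^2. Setting P = MC and taking the root on the rising branch gives y* = 9.
TR = 135·9 = 1215. TC = 994 + 405 = 1399. Profit = 1215 − 1399 = -€184.
Shutting down would mean losing the fixed cost of €994, so operating at a loss of €184 is better by €810.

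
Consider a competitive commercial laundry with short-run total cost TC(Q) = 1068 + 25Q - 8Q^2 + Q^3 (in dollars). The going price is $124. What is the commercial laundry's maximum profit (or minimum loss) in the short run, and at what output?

Profit = -$258 at Q = 9

AVC = 25 - 8Q + Q^2 has its minimum $9 at Q = 4; price $124 clears that bar, so the firm operates.
MC = 25 - 16Q + 3Q^2. Setting P = MC and taking the root on the rising branch gives Q* = 9.
TR = 124·9 = 1116. TC = 1068 + 306 = 1374. Profit = 1116 − 1374 = -$258.
Shutting down would mean losing the fixed cost of $1068, so operating at a loss of $258 is better by $810.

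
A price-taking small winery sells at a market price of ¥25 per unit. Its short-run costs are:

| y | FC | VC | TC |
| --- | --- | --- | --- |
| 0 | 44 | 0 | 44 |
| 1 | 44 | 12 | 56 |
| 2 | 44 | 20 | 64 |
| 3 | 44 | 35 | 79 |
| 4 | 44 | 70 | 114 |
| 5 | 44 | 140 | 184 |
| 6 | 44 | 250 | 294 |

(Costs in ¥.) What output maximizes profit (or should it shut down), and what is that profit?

y = 3; profit = -¥4

Profit at each row (π = 25y − TC): y=0: -44; y=1: -31; y=2: -14; y=3: -4; y=4: -14; y=5: -59; y=6: -144.
Profit is maximized at y = 3. AVC there is 35/3 = ¥11.67 ≤ P, so producing beats shutting down (which would give -¥44).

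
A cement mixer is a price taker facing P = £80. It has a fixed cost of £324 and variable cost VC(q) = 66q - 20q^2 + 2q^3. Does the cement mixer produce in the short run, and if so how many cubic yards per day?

Produce at q = 7

From TC, MC = TC'(q) = 66 - 40q + 6q^2 and AVC = VC/q = 66 - 20q + 2q^2.
AVC hits its minimum where MC = AVC, at q = 5, giving min AVC = 66 - 20·5 + 2·5^2 = £16.
Since P = £80 ≥ min AVC = £16, price covers variable cost and the firm should produce.
P = MC gives -14 - 40q + 6q^2 = 0, with roots -1/3 and 7. Take the larger (rising MC): q* = 7.
Check: AVC at q = 7 is £24 ≤ P, so revenue covers variable cost.
Profit = P·q − TC = 80·7 − 492 = £68.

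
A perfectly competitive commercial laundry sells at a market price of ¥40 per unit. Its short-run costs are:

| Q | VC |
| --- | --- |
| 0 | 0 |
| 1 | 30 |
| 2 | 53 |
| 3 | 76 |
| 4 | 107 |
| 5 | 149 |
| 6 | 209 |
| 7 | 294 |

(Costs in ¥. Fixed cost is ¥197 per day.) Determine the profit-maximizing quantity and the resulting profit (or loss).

Q = 4; profit = -¥144

Compute π = P·Q − TC at each output: Q=0: -197; Q=1: -187; Q=2: -170; Q=3: -153; Q=4: -144; Q=5: -146; Q=6: -166; Q=7: -211.
Profit is maximized at Q = 4. AVC there is 107/4 = ¥26.75 ≤ P, so producing beats shutting down (which would give -¥197).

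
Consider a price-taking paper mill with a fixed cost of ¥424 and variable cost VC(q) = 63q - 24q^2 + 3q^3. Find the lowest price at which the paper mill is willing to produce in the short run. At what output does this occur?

Short-run supply begins at min AVC. From VC = 63q - 24q^2 + 3q^3, AVC = 63 - 24q + 3q^2.
dAVC/dq = -24 + 6q = 0 gives q = 4. min AVC = 63 - 24·4 + 3·4^2 = 15.
So the shutdown price is ¥15.

¥15 per unit, at q = 4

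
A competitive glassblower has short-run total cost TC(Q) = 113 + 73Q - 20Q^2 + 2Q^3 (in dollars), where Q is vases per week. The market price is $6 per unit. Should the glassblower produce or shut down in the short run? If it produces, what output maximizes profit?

Shut down

Strip out fixed cost: VC = 73Q - 20Q^2 + 2Q^3. Then AVC = 73 - 20Q + 2Q^2 and MC = 73 - 40Q + 6Q^2.
AVC is minimized where dAVC/dQ = -20 + 4Q = 0, at Q = 5; min AVC = 73 - 20·5 + 2·5^2 = $23.
With P < min AVC ($6 < $23), every unit sold adds to the loss.
Best response: produce nothing and absorb the $113 fixed cost.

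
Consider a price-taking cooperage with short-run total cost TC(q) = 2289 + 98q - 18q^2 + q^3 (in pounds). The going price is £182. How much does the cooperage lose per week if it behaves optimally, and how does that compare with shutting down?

AVC = 98 - 18q + q^2; min AVC = £17 at q = 9. Since P = £182 ≥ min AVC, the firm produces.
With MC = 98 - 36q + 3q^2, P = MC on the upward-sloping part at q* = 14.
TR = 182·14 = 2548. TC = 2289 + 588 = 2877. Profit = 2548 − 2877 = -£329.
By producing, the firm covers all variable cost plus £1960 of fixed cost; shutting down would lose the full £2289.

Profit = -£329 at q = 14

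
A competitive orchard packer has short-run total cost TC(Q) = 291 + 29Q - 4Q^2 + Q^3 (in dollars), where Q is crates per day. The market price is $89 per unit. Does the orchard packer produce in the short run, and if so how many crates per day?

Produce at Q = 6

Variable cost is VC = 29Q - 4Q^2 + Q^3, so AVC = VC/Q = 29 - 4Q + Q^2 and MC = dTC/dQ = 29 - 8Q + 3Q^2.
AVC is minimized where dAVC/dQ = -4 + 2Q = 0, at Q = 2; min AVC = 29 - 4·2 + 2^2 = $25.
Because $89 ≥ $25, revenue can cover variable cost; the firm operates.
Solving P = MC: -60 - 8Q + 3Q^2 = 0 ⇒ Q = -10/3 or 6. On the upward-sloping branch, Q* = 6.
Check: AVC at Q = 6 is $41 ≤ P, so revenue covers variable cost.
Profit = P·Q − TC = 89·6 − 537 = -$3, a loss, but smaller than the $291 fixed cost the firm would lose by shutting down.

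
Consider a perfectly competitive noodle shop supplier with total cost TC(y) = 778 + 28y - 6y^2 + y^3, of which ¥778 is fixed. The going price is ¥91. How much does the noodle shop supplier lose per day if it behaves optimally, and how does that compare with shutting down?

AVC = 28 - 6y + y^2 has its minimum ¥19 at y = 3; price ¥91 clears that bar, so the firm operates.
MC = 28 - 12y + 3y^2. Setting P = MC and taking the root on the rising branch gives y* = 7.
TR = 91·7 = 637. TC = 778 + 245 = 1023. Profit = 637 − 1023 = -¥386.
Shutting down would mean losing the fixed cost of ¥778, so operating at a loss of ¥386 is better by ¥392.

Profit = -¥386 at y = 7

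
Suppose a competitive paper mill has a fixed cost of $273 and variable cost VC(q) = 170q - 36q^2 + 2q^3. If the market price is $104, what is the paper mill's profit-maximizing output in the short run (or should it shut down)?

Variable cost is VC = 170q - 36q^2 + 2q^3, so AVC = VC/q = 170 - 36q + 2q^2 and MC = dTC/dq = 170 - 72q + 6q^2.
The AVC parabola has its vertex at q = 36/4 = 9, where AVC = 170 - 36·9 + 2·9^2 = $8.
P = $104 exceeds min AVC = $8, so the firm stays open.
Set P = MC: 104 = 170 - 72q + 6q^2 → 66 - 72q + 6q^2 = 0. The roots are q = 1 and q = 11; the profit-maximizing output is on the rising part of MC, so q* = 11.
Check: AVC at q = 11 is $16 ≤ P, so revenue covers variable cost.
Profit = P·q − TC = 104·11 − 449 = $695.

Produce at q = 11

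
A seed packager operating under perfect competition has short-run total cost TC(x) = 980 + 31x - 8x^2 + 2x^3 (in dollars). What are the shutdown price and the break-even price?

AVC = 31 - 8x + 2x^2; minimized at x = 2, giving min AVC = $23. That is the shutdown price.
ATC = 980/x + 31 - 8x + 2x^2. Setting dATC/dx = −980/x^2 − 8 + 4x = 0 gives x = 7 (since 4·7^3 − 8·7^2 = 980).
min ATC = 980/7 + 31 − 8·7 + 2·7^2 = $213. That is the break-even price.
Between these two prices the firm operates at a loss; above $213 it earns a profit.

Shutdown price = $23; break-even price = $213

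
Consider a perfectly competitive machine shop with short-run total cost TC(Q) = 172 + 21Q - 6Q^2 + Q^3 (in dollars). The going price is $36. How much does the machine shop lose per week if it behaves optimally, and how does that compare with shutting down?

AVC = 21 - 6Q + Q^2 has its minimum $12 at Q = 3; price $36 clears that bar, so the firm operates.
With MC = 21 - 12Q + 3Q^2, P = MC on the upward-sloping part at Q* = 5.
TR = 36·5 = 180. TC = 172 + 80 = 252. Profit = 180 − 252 = -$72.
Shutting down would mean losing the fixed cost of $172, so operating at a loss of $72 is better by $100.

Profit = -$72 at Q = 5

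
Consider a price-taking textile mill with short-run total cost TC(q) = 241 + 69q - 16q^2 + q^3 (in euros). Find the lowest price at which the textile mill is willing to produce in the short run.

Short-run supply begins at min AVC. From VC = 69q - 16q^2 + q^3, AVC = 69 - 16q + q^2.
At the minimum of AVC, MC = AVC. MC = 69 - 32q + 3q^2; setting MC = AVC gives 2q^2 - 16q = 0, so q = 8. min AVC = 5.
The firm shuts down for any P below €5.

€5 per unit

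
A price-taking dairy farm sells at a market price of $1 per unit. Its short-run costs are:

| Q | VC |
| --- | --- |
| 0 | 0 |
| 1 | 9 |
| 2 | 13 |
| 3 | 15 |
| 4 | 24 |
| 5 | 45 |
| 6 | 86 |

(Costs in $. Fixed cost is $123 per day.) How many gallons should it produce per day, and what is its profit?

Q = 0 (shut down); profit = -$123

Tabulate TR − TC: Q=0: -123; Q=1: -131; Q=2: -134; Q=3: -135; Q=4: -143; Q=5: -163; Q=6: -203.
Profit is highest at Q = 0. Equivalently, the lowest AVC in the table is 15/3 ≈ $5 at Q = 3, and P = $1 falls below it — price never covers variable cost, so the firm shuts down and loses only its fixed cost.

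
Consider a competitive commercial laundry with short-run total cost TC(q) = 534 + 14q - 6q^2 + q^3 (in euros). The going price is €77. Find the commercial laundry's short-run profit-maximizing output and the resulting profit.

AVC = 14 - 6q + q^2; min AVC = €5 at q = 3. Since P = €77 ≥ min AVC, the firm produces.
With MC = 14 - 12q + 3q^2, P = MC on the upward-sloping part at q* = 7.
TR = 77·7 = 539. TC = 534 + 147 = 681. Profit = 539 − 681 = -€142.
Shutting down would mean losing the fixed cost of €534, so operating at a loss of €142 is better by €392.

Profit = -€142 at q = 7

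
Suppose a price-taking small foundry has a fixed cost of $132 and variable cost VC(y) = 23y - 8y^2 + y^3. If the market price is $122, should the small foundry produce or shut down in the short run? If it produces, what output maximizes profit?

From TC, MC = TC'(y) = 23 - 16y + 3y^2 and AVC = VC/y = 23 - 8y + y^2.
The AVC parabola has its vertex at y = 8/2 = 4, where AVC = 23 - 8·4 + 4^2 = $7.
Since P = $122 ≥ min AVC = $7, price covers variable cost and the firm should produce.
P = MC gives -99 - 16y + 3y^2 = 0, with roots -11/3 and 9. Take the larger (rising MC): y* = 9.
Check: AVC at y = 9 is $32 ≤ P, so revenue covers variable cost.
Profit = P·y − TC = 122·9 − 420 = $678.

Produce at y = 9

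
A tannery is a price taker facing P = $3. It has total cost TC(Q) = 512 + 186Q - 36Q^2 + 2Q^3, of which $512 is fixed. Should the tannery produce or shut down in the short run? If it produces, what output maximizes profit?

Shut down

Strip out fixed cost: VC = 186Q - 36Q^2 + 2Q^3. Then AVC = 186 - 36Q + 2Q^2 and MC = 186 - 72Q + 6Q^2.
AVC is minimized where dAVC/dQ = -36 + 4Q = 0, at Q = 9; min AVC = 186 - 36·9 + 2·9^2 = $24.
P = $3 lies below min AVC = $24; no output level covers variable cost.
The firm minimizes its loss by shutting down and losing only its fixed cost of $512.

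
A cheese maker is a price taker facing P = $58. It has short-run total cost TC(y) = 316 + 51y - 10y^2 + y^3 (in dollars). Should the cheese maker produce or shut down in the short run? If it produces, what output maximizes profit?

Strip out fixed cost: VC = 51y - 10y^2 + y^3. Then AVC = 51 - 10y + y^2 and MC = 51 - 20y + 3y^2.
AVC hits its minimum where MC = AVC, at y = 5, giving min AVC = 51 - 10·5 + 5^2 = $26.
Since P = $58 ≥ min AVC = $26, price covers variable cost and the firm should produce.
P = MC gives -7 - 20y + 3y^2 = 0, with roots -1/3 and 7. Take the larger (rising MC): y* = 7.
Check: AVC at y = 7 is $30 ≤ P, so revenue covers variable cost.
Profit = P·y − TC = 58·7 − 526 = -$120, a loss, but smaller than the $316 fixed cost the firm would lose by shutting down.

Produce at y = 7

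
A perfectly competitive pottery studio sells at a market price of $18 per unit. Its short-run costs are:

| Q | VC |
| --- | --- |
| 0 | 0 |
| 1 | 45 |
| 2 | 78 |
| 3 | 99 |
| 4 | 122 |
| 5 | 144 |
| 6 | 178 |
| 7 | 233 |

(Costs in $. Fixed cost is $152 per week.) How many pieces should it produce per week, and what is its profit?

Profit at each row (π = 18Q − TC): Q=0: -152; Q=1: -179; Q=2: -194; Q=3: -197; Q=4: -202; Q=5: -206; Q=6: -222; Q=7: -259.
Profit is highest at Q = 0. Equivalently, the lowest AVC in the table is 144/5 ≈ $28.80 at Q = 5, and P = $18 falls below it — price never covers variable cost, so the firm shuts down and loses only its fixed cost.

Q = 0 (shut down); profit = -$152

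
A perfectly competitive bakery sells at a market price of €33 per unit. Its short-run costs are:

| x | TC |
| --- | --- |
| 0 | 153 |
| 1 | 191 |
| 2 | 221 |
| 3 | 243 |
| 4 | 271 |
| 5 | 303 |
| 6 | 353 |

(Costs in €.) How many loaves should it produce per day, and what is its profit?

Compute π = P·x − TC at each output: x=0: -153; x=1: -158; x=2: -155; x=3: -144; x=4: -139; x=5: -138; x=6: -155.
Profit is maximized at x = 5. AVC there is 150/5 = €30 ≤ P, so producing beats shutting down (which would give -€153).

x = 5; profit = -€138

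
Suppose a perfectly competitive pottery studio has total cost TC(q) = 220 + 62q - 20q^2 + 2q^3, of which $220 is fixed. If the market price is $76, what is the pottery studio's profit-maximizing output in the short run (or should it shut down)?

Variable cost is VC = 62q - 20q^2 + 2q^3, so AVC = VC/q = 62 - 20q + 2q^2 and MC = dTC/dq = 62 - 40q + 6q^2.
AVC is minimized where dAVC/dq = -20 + 4q = 0, at q = 5; min AVC = 62 - 20·5 + 2·5^2 = $12.
Since P = $76 ≥ min AVC = $12, price covers variable cost and the firm should produce.
P = MC gives -14 - 40q + 6q^2 = 0, with roots -1/3 and 7. Take the larger (rising MC): q* = 7.
Check: AVC at q = 7 is $20 ≤ P, so revenue covers variable cost.
Profit = P·q − TC = 76·7 − 360 = $172.

Produce at q = 7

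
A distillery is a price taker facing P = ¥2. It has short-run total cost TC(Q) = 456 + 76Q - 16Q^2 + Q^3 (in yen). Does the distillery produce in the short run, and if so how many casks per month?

Variable cost is VC = 76Q - 16Q^2 + Q^3, so AVC = VC/Q = 76 - 16Q + Q^2 and MC = dTC/dQ = 76 - 32Q + 3Q^2.
AVC is minimized where dAVC/dQ = -16 + 2Q = 0, at Q = 8; min AVC = 76 - 16·8 + 8^2 = ¥12.
P = ¥2 lies below min AVC = ¥12; no output level covers variable cost.
Best response: produce nothing and absorb the ¥456 fixed cost.

Shut down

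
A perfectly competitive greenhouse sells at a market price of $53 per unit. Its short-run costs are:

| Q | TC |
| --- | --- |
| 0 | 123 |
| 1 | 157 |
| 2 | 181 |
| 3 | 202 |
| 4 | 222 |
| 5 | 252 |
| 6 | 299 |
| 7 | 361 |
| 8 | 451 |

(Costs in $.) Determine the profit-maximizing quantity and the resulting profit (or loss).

Tabulate TR − TC: Q=0: -123; Q=1: -104; Q=2: -75; Q=3: -43; Q=4: -10; Q=5: 13; Q=6: 19; Q=7: 10; Q=8: -27.
Profit is maximized at Q = 6. AVC there is 176/6 = $29.33 ≤ P, so producing beats shutting down (which would give -$123).

Q = 6; profit = $19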